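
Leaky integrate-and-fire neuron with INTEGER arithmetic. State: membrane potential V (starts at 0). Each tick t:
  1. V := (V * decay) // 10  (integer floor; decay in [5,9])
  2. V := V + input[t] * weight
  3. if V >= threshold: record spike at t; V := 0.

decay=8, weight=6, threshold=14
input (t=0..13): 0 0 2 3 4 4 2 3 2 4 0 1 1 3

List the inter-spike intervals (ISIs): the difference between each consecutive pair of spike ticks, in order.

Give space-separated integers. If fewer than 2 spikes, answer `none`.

Answer: 1 1 2 2 4

Derivation:
t=0: input=0 -> V=0
t=1: input=0 -> V=0
t=2: input=2 -> V=12
t=3: input=3 -> V=0 FIRE
t=4: input=4 -> V=0 FIRE
t=5: input=4 -> V=0 FIRE
t=6: input=2 -> V=12
t=7: input=3 -> V=0 FIRE
t=8: input=2 -> V=12
t=9: input=4 -> V=0 FIRE
t=10: input=0 -> V=0
t=11: input=1 -> V=6
t=12: input=1 -> V=10
t=13: input=3 -> V=0 FIRE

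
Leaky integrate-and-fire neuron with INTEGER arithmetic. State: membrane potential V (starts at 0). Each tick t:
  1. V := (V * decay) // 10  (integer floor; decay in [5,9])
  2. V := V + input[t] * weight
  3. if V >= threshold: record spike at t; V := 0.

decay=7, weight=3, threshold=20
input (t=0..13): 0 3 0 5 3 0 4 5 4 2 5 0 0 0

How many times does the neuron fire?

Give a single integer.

Answer: 3

Derivation:
t=0: input=0 -> V=0
t=1: input=3 -> V=9
t=2: input=0 -> V=6
t=3: input=5 -> V=19
t=4: input=3 -> V=0 FIRE
t=5: input=0 -> V=0
t=6: input=4 -> V=12
t=7: input=5 -> V=0 FIRE
t=8: input=4 -> V=12
t=9: input=2 -> V=14
t=10: input=5 -> V=0 FIRE
t=11: input=0 -> V=0
t=12: input=0 -> V=0
t=13: input=0 -> V=0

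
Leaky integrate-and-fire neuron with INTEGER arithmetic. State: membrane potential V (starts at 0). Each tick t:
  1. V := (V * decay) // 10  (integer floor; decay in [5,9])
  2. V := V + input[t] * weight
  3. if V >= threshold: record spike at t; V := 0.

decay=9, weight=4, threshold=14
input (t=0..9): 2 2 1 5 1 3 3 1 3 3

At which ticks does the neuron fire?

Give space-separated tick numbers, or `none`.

t=0: input=2 -> V=8
t=1: input=2 -> V=0 FIRE
t=2: input=1 -> V=4
t=3: input=5 -> V=0 FIRE
t=4: input=1 -> V=4
t=5: input=3 -> V=0 FIRE
t=6: input=3 -> V=12
t=7: input=1 -> V=0 FIRE
t=8: input=3 -> V=12
t=9: input=3 -> V=0 FIRE

Answer: 1 3 5 7 9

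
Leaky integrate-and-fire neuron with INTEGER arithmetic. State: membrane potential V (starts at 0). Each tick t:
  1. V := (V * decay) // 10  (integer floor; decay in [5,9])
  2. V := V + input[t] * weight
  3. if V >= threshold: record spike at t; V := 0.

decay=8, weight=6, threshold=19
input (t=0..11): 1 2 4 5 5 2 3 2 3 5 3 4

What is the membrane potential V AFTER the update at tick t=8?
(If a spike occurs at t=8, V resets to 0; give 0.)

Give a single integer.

t=0: input=1 -> V=6
t=1: input=2 -> V=16
t=2: input=4 -> V=0 FIRE
t=3: input=5 -> V=0 FIRE
t=4: input=5 -> V=0 FIRE
t=5: input=2 -> V=12
t=6: input=3 -> V=0 FIRE
t=7: input=2 -> V=12
t=8: input=3 -> V=0 FIRE
t=9: input=5 -> V=0 FIRE
t=10: input=3 -> V=18
t=11: input=4 -> V=0 FIRE

Answer: 0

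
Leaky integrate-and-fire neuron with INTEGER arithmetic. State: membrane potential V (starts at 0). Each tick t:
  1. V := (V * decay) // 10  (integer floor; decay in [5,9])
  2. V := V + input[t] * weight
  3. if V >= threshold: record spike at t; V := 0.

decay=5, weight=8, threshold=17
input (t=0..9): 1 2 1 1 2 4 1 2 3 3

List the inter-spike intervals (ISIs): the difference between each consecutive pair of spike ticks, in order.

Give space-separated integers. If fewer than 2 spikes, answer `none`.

Answer: 3 1 2 1 1

Derivation:
t=0: input=1 -> V=8
t=1: input=2 -> V=0 FIRE
t=2: input=1 -> V=8
t=3: input=1 -> V=12
t=4: input=2 -> V=0 FIRE
t=5: input=4 -> V=0 FIRE
t=6: input=1 -> V=8
t=7: input=2 -> V=0 FIRE
t=8: input=3 -> V=0 FIRE
t=9: input=3 -> V=0 FIRE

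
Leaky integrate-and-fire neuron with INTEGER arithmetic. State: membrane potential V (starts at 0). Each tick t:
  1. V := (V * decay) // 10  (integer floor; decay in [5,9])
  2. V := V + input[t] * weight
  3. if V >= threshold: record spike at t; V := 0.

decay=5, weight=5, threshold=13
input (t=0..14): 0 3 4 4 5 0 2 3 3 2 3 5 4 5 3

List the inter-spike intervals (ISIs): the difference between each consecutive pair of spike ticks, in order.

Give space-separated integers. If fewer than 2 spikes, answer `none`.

Answer: 1 1 1 3 1 2 1 1 1 1

Derivation:
t=0: input=0 -> V=0
t=1: input=3 -> V=0 FIRE
t=2: input=4 -> V=0 FIRE
t=3: input=4 -> V=0 FIRE
t=4: input=5 -> V=0 FIRE
t=5: input=0 -> V=0
t=6: input=2 -> V=10
t=7: input=3 -> V=0 FIRE
t=8: input=3 -> V=0 FIRE
t=9: input=2 -> V=10
t=10: input=3 -> V=0 FIRE
t=11: input=5 -> V=0 FIRE
t=12: input=4 -> V=0 FIRE
t=13: input=5 -> V=0 FIRE
t=14: input=3 -> V=0 FIRE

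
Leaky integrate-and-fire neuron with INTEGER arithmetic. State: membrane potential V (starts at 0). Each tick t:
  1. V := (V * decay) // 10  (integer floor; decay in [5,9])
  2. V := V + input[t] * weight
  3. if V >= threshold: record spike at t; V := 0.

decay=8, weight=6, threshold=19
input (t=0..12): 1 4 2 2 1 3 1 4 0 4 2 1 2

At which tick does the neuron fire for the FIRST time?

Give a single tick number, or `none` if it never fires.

Answer: 1

Derivation:
t=0: input=1 -> V=6
t=1: input=4 -> V=0 FIRE
t=2: input=2 -> V=12
t=3: input=2 -> V=0 FIRE
t=4: input=1 -> V=6
t=5: input=3 -> V=0 FIRE
t=6: input=1 -> V=6
t=7: input=4 -> V=0 FIRE
t=8: input=0 -> V=0
t=9: input=4 -> V=0 FIRE
t=10: input=2 -> V=12
t=11: input=1 -> V=15
t=12: input=2 -> V=0 FIRE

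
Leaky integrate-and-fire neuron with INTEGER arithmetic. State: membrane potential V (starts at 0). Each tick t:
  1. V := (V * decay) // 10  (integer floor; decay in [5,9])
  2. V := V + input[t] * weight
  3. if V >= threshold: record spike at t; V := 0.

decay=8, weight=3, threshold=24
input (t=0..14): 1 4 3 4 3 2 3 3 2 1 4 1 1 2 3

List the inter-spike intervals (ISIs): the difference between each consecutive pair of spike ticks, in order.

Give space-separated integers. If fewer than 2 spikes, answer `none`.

t=0: input=1 -> V=3
t=1: input=4 -> V=14
t=2: input=3 -> V=20
t=3: input=4 -> V=0 FIRE
t=4: input=3 -> V=9
t=5: input=2 -> V=13
t=6: input=3 -> V=19
t=7: input=3 -> V=0 FIRE
t=8: input=2 -> V=6
t=9: input=1 -> V=7
t=10: input=4 -> V=17
t=11: input=1 -> V=16
t=12: input=1 -> V=15
t=13: input=2 -> V=18
t=14: input=3 -> V=23

Answer: 4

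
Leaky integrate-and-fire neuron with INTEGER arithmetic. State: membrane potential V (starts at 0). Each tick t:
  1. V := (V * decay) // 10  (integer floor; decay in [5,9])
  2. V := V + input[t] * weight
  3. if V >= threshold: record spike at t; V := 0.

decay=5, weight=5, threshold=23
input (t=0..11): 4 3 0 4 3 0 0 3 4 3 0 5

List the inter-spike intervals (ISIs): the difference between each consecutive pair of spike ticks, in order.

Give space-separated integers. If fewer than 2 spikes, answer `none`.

t=0: input=4 -> V=20
t=1: input=3 -> V=0 FIRE
t=2: input=0 -> V=0
t=3: input=4 -> V=20
t=4: input=3 -> V=0 FIRE
t=5: input=0 -> V=0
t=6: input=0 -> V=0
t=7: input=3 -> V=15
t=8: input=4 -> V=0 FIRE
t=9: input=3 -> V=15
t=10: input=0 -> V=7
t=11: input=5 -> V=0 FIRE

Answer: 3 4 3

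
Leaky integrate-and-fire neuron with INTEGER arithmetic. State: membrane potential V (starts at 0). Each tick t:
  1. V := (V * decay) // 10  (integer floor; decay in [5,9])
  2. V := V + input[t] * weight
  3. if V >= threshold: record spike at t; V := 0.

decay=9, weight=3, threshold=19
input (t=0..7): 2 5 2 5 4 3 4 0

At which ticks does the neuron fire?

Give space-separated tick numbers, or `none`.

Answer: 1 3 5

Derivation:
t=0: input=2 -> V=6
t=1: input=5 -> V=0 FIRE
t=2: input=2 -> V=6
t=3: input=5 -> V=0 FIRE
t=4: input=4 -> V=12
t=5: input=3 -> V=0 FIRE
t=6: input=4 -> V=12
t=7: input=0 -> V=10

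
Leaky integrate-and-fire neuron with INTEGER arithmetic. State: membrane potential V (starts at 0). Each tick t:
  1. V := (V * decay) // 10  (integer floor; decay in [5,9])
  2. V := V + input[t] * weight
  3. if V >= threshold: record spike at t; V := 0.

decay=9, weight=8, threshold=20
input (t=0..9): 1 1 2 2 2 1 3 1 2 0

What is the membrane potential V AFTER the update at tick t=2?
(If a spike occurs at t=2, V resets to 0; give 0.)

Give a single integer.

t=0: input=1 -> V=8
t=1: input=1 -> V=15
t=2: input=2 -> V=0 FIRE
t=3: input=2 -> V=16
t=4: input=2 -> V=0 FIRE
t=5: input=1 -> V=8
t=6: input=3 -> V=0 FIRE
t=7: input=1 -> V=8
t=8: input=2 -> V=0 FIRE
t=9: input=0 -> V=0

Answer: 0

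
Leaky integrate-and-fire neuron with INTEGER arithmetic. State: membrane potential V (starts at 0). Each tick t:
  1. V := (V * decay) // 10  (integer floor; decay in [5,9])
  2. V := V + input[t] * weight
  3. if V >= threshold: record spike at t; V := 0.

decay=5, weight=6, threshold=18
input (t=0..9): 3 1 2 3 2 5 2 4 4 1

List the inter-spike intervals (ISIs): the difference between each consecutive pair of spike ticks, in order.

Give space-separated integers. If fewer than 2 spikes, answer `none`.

t=0: input=3 -> V=0 FIRE
t=1: input=1 -> V=6
t=2: input=2 -> V=15
t=3: input=3 -> V=0 FIRE
t=4: input=2 -> V=12
t=5: input=5 -> V=0 FIRE
t=6: input=2 -> V=12
t=7: input=4 -> V=0 FIRE
t=8: input=4 -> V=0 FIRE
t=9: input=1 -> V=6

Answer: 3 2 2 1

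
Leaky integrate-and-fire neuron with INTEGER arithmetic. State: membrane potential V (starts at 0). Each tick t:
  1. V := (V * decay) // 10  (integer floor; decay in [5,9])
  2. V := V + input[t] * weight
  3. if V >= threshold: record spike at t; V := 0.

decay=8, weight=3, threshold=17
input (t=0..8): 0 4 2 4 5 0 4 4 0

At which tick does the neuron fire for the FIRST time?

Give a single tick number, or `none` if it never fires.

t=0: input=0 -> V=0
t=1: input=4 -> V=12
t=2: input=2 -> V=15
t=3: input=4 -> V=0 FIRE
t=4: input=5 -> V=15
t=5: input=0 -> V=12
t=6: input=4 -> V=0 FIRE
t=7: input=4 -> V=12
t=8: input=0 -> V=9

Answer: 3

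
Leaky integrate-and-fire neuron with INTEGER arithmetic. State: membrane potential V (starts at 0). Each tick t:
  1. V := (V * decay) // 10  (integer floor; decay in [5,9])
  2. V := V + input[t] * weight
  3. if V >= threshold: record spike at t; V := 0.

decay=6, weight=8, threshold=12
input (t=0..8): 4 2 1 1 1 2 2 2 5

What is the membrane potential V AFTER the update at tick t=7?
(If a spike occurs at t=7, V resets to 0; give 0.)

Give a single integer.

t=0: input=4 -> V=0 FIRE
t=1: input=2 -> V=0 FIRE
t=2: input=1 -> V=8
t=3: input=1 -> V=0 FIRE
t=4: input=1 -> V=8
t=5: input=2 -> V=0 FIRE
t=6: input=2 -> V=0 FIRE
t=7: input=2 -> V=0 FIRE
t=8: input=5 -> V=0 FIRE

Answer: 0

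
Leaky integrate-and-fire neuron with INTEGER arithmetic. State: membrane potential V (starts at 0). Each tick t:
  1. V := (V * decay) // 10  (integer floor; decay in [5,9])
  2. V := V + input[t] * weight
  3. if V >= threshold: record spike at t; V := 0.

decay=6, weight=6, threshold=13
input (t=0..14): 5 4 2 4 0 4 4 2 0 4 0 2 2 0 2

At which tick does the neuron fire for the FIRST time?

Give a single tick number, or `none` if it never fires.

Answer: 0

Derivation:
t=0: input=5 -> V=0 FIRE
t=1: input=4 -> V=0 FIRE
t=2: input=2 -> V=12
t=3: input=4 -> V=0 FIRE
t=4: input=0 -> V=0
t=5: input=4 -> V=0 FIRE
t=6: input=4 -> V=0 FIRE
t=7: input=2 -> V=12
t=8: input=0 -> V=7
t=9: input=4 -> V=0 FIRE
t=10: input=0 -> V=0
t=11: input=2 -> V=12
t=12: input=2 -> V=0 FIRE
t=13: input=0 -> V=0
t=14: input=2 -> V=12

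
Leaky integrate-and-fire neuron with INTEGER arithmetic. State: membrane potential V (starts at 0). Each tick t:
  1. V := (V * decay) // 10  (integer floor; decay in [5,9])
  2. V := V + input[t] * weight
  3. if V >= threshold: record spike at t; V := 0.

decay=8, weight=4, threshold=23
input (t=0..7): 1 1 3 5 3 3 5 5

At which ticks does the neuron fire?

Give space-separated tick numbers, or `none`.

Answer: 3 6

Derivation:
t=0: input=1 -> V=4
t=1: input=1 -> V=7
t=2: input=3 -> V=17
t=3: input=5 -> V=0 FIRE
t=4: input=3 -> V=12
t=5: input=3 -> V=21
t=6: input=5 -> V=0 FIRE
t=7: input=5 -> V=20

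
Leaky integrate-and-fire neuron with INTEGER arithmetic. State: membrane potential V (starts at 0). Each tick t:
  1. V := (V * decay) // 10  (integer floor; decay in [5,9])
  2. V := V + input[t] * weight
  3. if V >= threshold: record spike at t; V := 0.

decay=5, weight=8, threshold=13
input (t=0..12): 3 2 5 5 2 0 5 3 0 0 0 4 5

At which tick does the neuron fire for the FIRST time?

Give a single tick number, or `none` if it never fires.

Answer: 0

Derivation:
t=0: input=3 -> V=0 FIRE
t=1: input=2 -> V=0 FIRE
t=2: input=5 -> V=0 FIRE
t=3: input=5 -> V=0 FIRE
t=4: input=2 -> V=0 FIRE
t=5: input=0 -> V=0
t=6: input=5 -> V=0 FIRE
t=7: input=3 -> V=0 FIRE
t=8: input=0 -> V=0
t=9: input=0 -> V=0
t=10: input=0 -> V=0
t=11: input=4 -> V=0 FIRE
t=12: input=5 -> V=0 FIRE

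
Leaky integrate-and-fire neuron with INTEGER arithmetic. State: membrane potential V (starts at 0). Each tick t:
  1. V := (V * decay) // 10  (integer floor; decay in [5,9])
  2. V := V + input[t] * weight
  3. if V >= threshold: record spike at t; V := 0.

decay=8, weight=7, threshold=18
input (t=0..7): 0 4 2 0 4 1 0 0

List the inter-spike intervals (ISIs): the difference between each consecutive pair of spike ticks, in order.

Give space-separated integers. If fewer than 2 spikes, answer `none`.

t=0: input=0 -> V=0
t=1: input=4 -> V=0 FIRE
t=2: input=2 -> V=14
t=3: input=0 -> V=11
t=4: input=4 -> V=0 FIRE
t=5: input=1 -> V=7
t=6: input=0 -> V=5
t=7: input=0 -> V=4

Answer: 3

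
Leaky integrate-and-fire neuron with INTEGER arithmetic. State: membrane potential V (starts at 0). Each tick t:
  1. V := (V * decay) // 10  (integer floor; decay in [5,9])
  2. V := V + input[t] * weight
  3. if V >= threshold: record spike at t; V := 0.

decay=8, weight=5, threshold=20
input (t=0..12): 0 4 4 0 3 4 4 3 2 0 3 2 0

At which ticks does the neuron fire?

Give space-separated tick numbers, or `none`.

Answer: 1 2 5 6 8 11

Derivation:
t=0: input=0 -> V=0
t=1: input=4 -> V=0 FIRE
t=2: input=4 -> V=0 FIRE
t=3: input=0 -> V=0
t=4: input=3 -> V=15
t=5: input=4 -> V=0 FIRE
t=6: input=4 -> V=0 FIRE
t=7: input=3 -> V=15
t=8: input=2 -> V=0 FIRE
t=9: input=0 -> V=0
t=10: input=3 -> V=15
t=11: input=2 -> V=0 FIRE
t=12: input=0 -> V=0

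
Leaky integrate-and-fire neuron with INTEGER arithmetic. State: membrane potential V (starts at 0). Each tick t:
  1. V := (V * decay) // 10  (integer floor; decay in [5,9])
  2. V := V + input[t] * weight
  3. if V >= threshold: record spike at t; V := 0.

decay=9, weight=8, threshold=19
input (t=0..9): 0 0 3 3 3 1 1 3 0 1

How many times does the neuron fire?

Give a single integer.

Answer: 4

Derivation:
t=0: input=0 -> V=0
t=1: input=0 -> V=0
t=2: input=3 -> V=0 FIRE
t=3: input=3 -> V=0 FIRE
t=4: input=3 -> V=0 FIRE
t=5: input=1 -> V=8
t=6: input=1 -> V=15
t=7: input=3 -> V=0 FIRE
t=8: input=0 -> V=0
t=9: input=1 -> V=8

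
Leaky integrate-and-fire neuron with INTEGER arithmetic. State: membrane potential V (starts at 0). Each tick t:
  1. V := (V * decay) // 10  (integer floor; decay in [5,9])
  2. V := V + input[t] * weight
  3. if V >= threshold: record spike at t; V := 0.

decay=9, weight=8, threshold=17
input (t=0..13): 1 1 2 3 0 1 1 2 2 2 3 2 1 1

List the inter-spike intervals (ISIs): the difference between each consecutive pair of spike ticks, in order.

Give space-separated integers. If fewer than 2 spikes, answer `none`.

Answer: 1 4 2 1 2

Derivation:
t=0: input=1 -> V=8
t=1: input=1 -> V=15
t=2: input=2 -> V=0 FIRE
t=3: input=3 -> V=0 FIRE
t=4: input=0 -> V=0
t=5: input=1 -> V=8
t=6: input=1 -> V=15
t=7: input=2 -> V=0 FIRE
t=8: input=2 -> V=16
t=9: input=2 -> V=0 FIRE
t=10: input=3 -> V=0 FIRE
t=11: input=2 -> V=16
t=12: input=1 -> V=0 FIRE
t=13: input=1 -> V=8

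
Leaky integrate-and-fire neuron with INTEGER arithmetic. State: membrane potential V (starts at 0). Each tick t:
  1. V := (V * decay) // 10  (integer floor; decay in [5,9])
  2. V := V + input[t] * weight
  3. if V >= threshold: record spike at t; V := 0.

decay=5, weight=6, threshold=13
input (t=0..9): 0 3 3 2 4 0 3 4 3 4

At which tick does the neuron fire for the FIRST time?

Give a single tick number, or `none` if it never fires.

Answer: 1

Derivation:
t=0: input=0 -> V=0
t=1: input=3 -> V=0 FIRE
t=2: input=3 -> V=0 FIRE
t=3: input=2 -> V=12
t=4: input=4 -> V=0 FIRE
t=5: input=0 -> V=0
t=6: input=3 -> V=0 FIRE
t=7: input=4 -> V=0 FIRE
t=8: input=3 -> V=0 FIRE
t=9: input=4 -> V=0 FIRE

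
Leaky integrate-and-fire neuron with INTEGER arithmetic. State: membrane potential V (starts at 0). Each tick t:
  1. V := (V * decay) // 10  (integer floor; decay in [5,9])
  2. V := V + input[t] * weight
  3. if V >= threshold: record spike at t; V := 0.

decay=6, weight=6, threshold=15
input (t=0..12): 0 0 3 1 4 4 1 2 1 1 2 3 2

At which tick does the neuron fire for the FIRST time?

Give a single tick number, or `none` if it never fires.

Answer: 2

Derivation:
t=0: input=0 -> V=0
t=1: input=0 -> V=0
t=2: input=3 -> V=0 FIRE
t=3: input=1 -> V=6
t=4: input=4 -> V=0 FIRE
t=5: input=4 -> V=0 FIRE
t=6: input=1 -> V=6
t=7: input=2 -> V=0 FIRE
t=8: input=1 -> V=6
t=9: input=1 -> V=9
t=10: input=2 -> V=0 FIRE
t=11: input=3 -> V=0 FIRE
t=12: input=2 -> V=12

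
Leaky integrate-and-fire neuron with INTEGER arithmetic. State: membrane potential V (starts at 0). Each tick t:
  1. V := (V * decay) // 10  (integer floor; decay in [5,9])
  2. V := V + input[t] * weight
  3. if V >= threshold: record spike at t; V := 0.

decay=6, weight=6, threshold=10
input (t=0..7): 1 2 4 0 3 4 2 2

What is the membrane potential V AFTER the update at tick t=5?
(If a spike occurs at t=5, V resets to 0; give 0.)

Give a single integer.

t=0: input=1 -> V=6
t=1: input=2 -> V=0 FIRE
t=2: input=4 -> V=0 FIRE
t=3: input=0 -> V=0
t=4: input=3 -> V=0 FIRE
t=5: input=4 -> V=0 FIRE
t=6: input=2 -> V=0 FIRE
t=7: input=2 -> V=0 FIRE

Answer: 0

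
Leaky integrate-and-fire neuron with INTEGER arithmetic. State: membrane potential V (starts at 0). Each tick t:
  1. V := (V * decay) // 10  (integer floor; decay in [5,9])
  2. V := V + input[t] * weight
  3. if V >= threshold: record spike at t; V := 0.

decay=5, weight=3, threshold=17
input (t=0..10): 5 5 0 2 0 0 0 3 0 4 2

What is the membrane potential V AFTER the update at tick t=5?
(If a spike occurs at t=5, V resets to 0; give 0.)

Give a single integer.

Answer: 1

Derivation:
t=0: input=5 -> V=15
t=1: input=5 -> V=0 FIRE
t=2: input=0 -> V=0
t=3: input=2 -> V=6
t=4: input=0 -> V=3
t=5: input=0 -> V=1
t=6: input=0 -> V=0
t=7: input=3 -> V=9
t=8: input=0 -> V=4
t=9: input=4 -> V=14
t=10: input=2 -> V=13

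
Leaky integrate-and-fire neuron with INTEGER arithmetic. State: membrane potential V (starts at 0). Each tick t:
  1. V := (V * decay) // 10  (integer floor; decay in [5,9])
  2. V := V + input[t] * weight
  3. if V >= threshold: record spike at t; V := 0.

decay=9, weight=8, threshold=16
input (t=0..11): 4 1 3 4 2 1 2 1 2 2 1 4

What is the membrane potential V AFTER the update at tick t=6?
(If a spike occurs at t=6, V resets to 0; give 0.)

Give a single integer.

t=0: input=4 -> V=0 FIRE
t=1: input=1 -> V=8
t=2: input=3 -> V=0 FIRE
t=3: input=4 -> V=0 FIRE
t=4: input=2 -> V=0 FIRE
t=5: input=1 -> V=8
t=6: input=2 -> V=0 FIRE
t=7: input=1 -> V=8
t=8: input=2 -> V=0 FIRE
t=9: input=2 -> V=0 FIRE
t=10: input=1 -> V=8
t=11: input=4 -> V=0 FIRE

Answer: 0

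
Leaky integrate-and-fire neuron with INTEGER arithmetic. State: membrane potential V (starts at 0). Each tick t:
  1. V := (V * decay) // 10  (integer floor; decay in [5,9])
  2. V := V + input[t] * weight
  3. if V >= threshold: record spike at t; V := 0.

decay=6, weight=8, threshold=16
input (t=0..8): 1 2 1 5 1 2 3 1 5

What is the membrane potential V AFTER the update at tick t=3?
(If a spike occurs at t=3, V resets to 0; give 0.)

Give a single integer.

Answer: 0

Derivation:
t=0: input=1 -> V=8
t=1: input=2 -> V=0 FIRE
t=2: input=1 -> V=8
t=3: input=5 -> V=0 FIRE
t=4: input=1 -> V=8
t=5: input=2 -> V=0 FIRE
t=6: input=3 -> V=0 FIRE
t=7: input=1 -> V=8
t=8: input=5 -> V=0 FIRE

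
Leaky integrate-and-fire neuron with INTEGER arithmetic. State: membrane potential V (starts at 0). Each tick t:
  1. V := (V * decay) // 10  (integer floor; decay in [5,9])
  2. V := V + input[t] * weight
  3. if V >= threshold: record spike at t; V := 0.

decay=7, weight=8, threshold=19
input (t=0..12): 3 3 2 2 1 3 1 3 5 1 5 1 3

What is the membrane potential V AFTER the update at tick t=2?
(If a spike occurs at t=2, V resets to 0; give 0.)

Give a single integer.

t=0: input=3 -> V=0 FIRE
t=1: input=3 -> V=0 FIRE
t=2: input=2 -> V=16
t=3: input=2 -> V=0 FIRE
t=4: input=1 -> V=8
t=5: input=3 -> V=0 FIRE
t=6: input=1 -> V=8
t=7: input=3 -> V=0 FIRE
t=8: input=5 -> V=0 FIRE
t=9: input=1 -> V=8
t=10: input=5 -> V=0 FIRE
t=11: input=1 -> V=8
t=12: input=3 -> V=0 FIRE

Answer: 16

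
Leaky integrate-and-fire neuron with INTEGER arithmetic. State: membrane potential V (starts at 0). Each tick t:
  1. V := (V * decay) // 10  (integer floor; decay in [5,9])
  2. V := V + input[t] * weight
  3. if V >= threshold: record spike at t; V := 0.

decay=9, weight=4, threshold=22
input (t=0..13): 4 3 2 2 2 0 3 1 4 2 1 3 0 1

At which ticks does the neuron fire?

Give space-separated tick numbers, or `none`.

t=0: input=4 -> V=16
t=1: input=3 -> V=0 FIRE
t=2: input=2 -> V=8
t=3: input=2 -> V=15
t=4: input=2 -> V=21
t=5: input=0 -> V=18
t=6: input=3 -> V=0 FIRE
t=7: input=1 -> V=4
t=8: input=4 -> V=19
t=9: input=2 -> V=0 FIRE
t=10: input=1 -> V=4
t=11: input=3 -> V=15
t=12: input=0 -> V=13
t=13: input=1 -> V=15

Answer: 1 6 9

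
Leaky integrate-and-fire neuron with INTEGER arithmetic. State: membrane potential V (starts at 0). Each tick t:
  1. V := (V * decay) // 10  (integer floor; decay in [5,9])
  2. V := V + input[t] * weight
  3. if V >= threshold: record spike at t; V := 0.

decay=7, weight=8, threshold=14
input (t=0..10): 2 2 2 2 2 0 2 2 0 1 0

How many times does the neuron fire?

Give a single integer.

t=0: input=2 -> V=0 FIRE
t=1: input=2 -> V=0 FIRE
t=2: input=2 -> V=0 FIRE
t=3: input=2 -> V=0 FIRE
t=4: input=2 -> V=0 FIRE
t=5: input=0 -> V=0
t=6: input=2 -> V=0 FIRE
t=7: input=2 -> V=0 FIRE
t=8: input=0 -> V=0
t=9: input=1 -> V=8
t=10: input=0 -> V=5

Answer: 7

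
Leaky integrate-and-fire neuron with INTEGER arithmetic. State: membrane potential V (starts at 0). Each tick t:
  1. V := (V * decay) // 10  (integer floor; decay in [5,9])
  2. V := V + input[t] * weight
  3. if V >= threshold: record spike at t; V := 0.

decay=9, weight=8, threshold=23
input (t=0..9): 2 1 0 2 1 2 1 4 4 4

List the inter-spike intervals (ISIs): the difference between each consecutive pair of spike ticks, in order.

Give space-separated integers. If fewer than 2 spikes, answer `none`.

t=0: input=2 -> V=16
t=1: input=1 -> V=22
t=2: input=0 -> V=19
t=3: input=2 -> V=0 FIRE
t=4: input=1 -> V=8
t=5: input=2 -> V=0 FIRE
t=6: input=1 -> V=8
t=7: input=4 -> V=0 FIRE
t=8: input=4 -> V=0 FIRE
t=9: input=4 -> V=0 FIRE

Answer: 2 2 1 1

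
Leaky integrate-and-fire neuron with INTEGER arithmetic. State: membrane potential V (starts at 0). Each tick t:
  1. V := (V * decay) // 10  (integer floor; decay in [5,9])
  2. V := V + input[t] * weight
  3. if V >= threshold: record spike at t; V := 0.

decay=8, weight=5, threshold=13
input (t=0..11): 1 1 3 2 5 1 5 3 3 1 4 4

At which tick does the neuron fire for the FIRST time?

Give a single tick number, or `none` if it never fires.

t=0: input=1 -> V=5
t=1: input=1 -> V=9
t=2: input=3 -> V=0 FIRE
t=3: input=2 -> V=10
t=4: input=5 -> V=0 FIRE
t=5: input=1 -> V=5
t=6: input=5 -> V=0 FIRE
t=7: input=3 -> V=0 FIRE
t=8: input=3 -> V=0 FIRE
t=9: input=1 -> V=5
t=10: input=4 -> V=0 FIRE
t=11: input=4 -> V=0 FIRE

Answer: 2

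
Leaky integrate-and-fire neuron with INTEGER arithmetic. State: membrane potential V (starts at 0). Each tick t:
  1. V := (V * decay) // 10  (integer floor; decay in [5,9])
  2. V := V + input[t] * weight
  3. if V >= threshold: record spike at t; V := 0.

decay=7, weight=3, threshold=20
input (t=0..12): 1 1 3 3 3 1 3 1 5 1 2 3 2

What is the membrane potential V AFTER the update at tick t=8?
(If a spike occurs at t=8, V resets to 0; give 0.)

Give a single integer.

t=0: input=1 -> V=3
t=1: input=1 -> V=5
t=2: input=3 -> V=12
t=3: input=3 -> V=17
t=4: input=3 -> V=0 FIRE
t=5: input=1 -> V=3
t=6: input=3 -> V=11
t=7: input=1 -> V=10
t=8: input=5 -> V=0 FIRE
t=9: input=1 -> V=3
t=10: input=2 -> V=8
t=11: input=3 -> V=14
t=12: input=2 -> V=15

Answer: 0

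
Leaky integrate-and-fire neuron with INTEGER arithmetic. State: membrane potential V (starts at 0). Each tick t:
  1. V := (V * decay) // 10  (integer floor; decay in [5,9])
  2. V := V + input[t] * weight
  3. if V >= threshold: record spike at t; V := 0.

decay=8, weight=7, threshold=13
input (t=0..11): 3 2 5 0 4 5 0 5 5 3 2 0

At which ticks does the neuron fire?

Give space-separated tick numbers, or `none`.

Answer: 0 1 2 4 5 7 8 9 10

Derivation:
t=0: input=3 -> V=0 FIRE
t=1: input=2 -> V=0 FIRE
t=2: input=5 -> V=0 FIRE
t=3: input=0 -> V=0
t=4: input=4 -> V=0 FIRE
t=5: input=5 -> V=0 FIRE
t=6: input=0 -> V=0
t=7: input=5 -> V=0 FIRE
t=8: input=5 -> V=0 FIRE
t=9: input=3 -> V=0 FIRE
t=10: input=2 -> V=0 FIRE
t=11: input=0 -> V=0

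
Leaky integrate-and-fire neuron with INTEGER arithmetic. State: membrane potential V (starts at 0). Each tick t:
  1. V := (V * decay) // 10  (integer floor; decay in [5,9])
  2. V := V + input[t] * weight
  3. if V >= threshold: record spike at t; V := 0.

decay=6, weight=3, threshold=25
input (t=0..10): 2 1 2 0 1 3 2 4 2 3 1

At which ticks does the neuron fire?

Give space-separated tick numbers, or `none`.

Answer: none

Derivation:
t=0: input=2 -> V=6
t=1: input=1 -> V=6
t=2: input=2 -> V=9
t=3: input=0 -> V=5
t=4: input=1 -> V=6
t=5: input=3 -> V=12
t=6: input=2 -> V=13
t=7: input=4 -> V=19
t=8: input=2 -> V=17
t=9: input=3 -> V=19
t=10: input=1 -> V=14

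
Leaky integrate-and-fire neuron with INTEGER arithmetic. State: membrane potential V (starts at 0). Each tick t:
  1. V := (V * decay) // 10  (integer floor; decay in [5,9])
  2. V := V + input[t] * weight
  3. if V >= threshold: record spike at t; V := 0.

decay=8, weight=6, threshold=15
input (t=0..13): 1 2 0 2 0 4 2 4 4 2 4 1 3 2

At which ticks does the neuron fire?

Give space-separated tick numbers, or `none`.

Answer: 1 5 7 8 10 12

Derivation:
t=0: input=1 -> V=6
t=1: input=2 -> V=0 FIRE
t=2: input=0 -> V=0
t=3: input=2 -> V=12
t=4: input=0 -> V=9
t=5: input=4 -> V=0 FIRE
t=6: input=2 -> V=12
t=7: input=4 -> V=0 FIRE
t=8: input=4 -> V=0 FIRE
t=9: input=2 -> V=12
t=10: input=4 -> V=0 FIRE
t=11: input=1 -> V=6
t=12: input=3 -> V=0 FIRE
t=13: input=2 -> V=12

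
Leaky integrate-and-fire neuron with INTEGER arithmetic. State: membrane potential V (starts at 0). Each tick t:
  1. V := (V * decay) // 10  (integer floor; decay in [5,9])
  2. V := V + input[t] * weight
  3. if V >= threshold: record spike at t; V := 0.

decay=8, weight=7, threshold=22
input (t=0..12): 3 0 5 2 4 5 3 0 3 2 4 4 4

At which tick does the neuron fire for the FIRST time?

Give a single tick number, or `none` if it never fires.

t=0: input=3 -> V=21
t=1: input=0 -> V=16
t=2: input=5 -> V=0 FIRE
t=3: input=2 -> V=14
t=4: input=4 -> V=0 FIRE
t=5: input=5 -> V=0 FIRE
t=6: input=3 -> V=21
t=7: input=0 -> V=16
t=8: input=3 -> V=0 FIRE
t=9: input=2 -> V=14
t=10: input=4 -> V=0 FIRE
t=11: input=4 -> V=0 FIRE
t=12: input=4 -> V=0 FIRE

Answer: 2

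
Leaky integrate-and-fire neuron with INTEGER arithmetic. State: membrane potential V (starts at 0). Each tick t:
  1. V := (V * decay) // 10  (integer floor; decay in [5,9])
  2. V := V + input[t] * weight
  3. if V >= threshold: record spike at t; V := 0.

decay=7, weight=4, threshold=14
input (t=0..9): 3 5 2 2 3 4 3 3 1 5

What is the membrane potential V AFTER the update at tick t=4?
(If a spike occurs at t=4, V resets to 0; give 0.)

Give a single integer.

Answer: 0

Derivation:
t=0: input=3 -> V=12
t=1: input=5 -> V=0 FIRE
t=2: input=2 -> V=8
t=3: input=2 -> V=13
t=4: input=3 -> V=0 FIRE
t=5: input=4 -> V=0 FIRE
t=6: input=3 -> V=12
t=7: input=3 -> V=0 FIRE
t=8: input=1 -> V=4
t=9: input=5 -> V=0 FIRE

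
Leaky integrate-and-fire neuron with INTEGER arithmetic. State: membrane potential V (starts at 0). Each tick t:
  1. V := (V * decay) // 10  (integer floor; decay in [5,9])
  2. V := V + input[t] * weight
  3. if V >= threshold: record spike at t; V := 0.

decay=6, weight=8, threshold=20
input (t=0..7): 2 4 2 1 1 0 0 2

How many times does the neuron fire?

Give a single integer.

Answer: 1

Derivation:
t=0: input=2 -> V=16
t=1: input=4 -> V=0 FIRE
t=2: input=2 -> V=16
t=3: input=1 -> V=17
t=4: input=1 -> V=18
t=5: input=0 -> V=10
t=6: input=0 -> V=6
t=7: input=2 -> V=19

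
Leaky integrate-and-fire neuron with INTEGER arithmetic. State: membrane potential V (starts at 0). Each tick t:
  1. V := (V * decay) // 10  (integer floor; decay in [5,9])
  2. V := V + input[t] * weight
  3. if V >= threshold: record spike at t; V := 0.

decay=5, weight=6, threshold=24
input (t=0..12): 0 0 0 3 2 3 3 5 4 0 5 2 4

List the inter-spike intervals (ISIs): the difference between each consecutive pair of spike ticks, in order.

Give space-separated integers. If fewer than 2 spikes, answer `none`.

Answer: 2 1 2 2

Derivation:
t=0: input=0 -> V=0
t=1: input=0 -> V=0
t=2: input=0 -> V=0
t=3: input=3 -> V=18
t=4: input=2 -> V=21
t=5: input=3 -> V=0 FIRE
t=6: input=3 -> V=18
t=7: input=5 -> V=0 FIRE
t=8: input=4 -> V=0 FIRE
t=9: input=0 -> V=0
t=10: input=5 -> V=0 FIRE
t=11: input=2 -> V=12
t=12: input=4 -> V=0 FIRE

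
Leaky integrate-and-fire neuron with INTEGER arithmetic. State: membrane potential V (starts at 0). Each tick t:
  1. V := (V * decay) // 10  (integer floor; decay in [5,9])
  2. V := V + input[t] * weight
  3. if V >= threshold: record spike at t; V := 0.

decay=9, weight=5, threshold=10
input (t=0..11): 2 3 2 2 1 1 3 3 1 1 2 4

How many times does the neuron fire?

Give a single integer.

Answer: 8

Derivation:
t=0: input=2 -> V=0 FIRE
t=1: input=3 -> V=0 FIRE
t=2: input=2 -> V=0 FIRE
t=3: input=2 -> V=0 FIRE
t=4: input=1 -> V=5
t=5: input=1 -> V=9
t=6: input=3 -> V=0 FIRE
t=7: input=3 -> V=0 FIRE
t=8: input=1 -> V=5
t=9: input=1 -> V=9
t=10: input=2 -> V=0 FIRE
t=11: input=4 -> V=0 FIRE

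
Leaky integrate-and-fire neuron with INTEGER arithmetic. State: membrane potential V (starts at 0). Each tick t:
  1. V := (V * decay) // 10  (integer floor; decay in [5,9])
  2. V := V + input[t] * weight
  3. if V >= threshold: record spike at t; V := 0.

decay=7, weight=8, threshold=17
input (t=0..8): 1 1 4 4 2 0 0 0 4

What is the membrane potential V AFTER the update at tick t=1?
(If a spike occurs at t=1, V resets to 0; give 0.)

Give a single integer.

Answer: 13

Derivation:
t=0: input=1 -> V=8
t=1: input=1 -> V=13
t=2: input=4 -> V=0 FIRE
t=3: input=4 -> V=0 FIRE
t=4: input=2 -> V=16
t=5: input=0 -> V=11
t=6: input=0 -> V=7
t=7: input=0 -> V=4
t=8: input=4 -> V=0 FIRE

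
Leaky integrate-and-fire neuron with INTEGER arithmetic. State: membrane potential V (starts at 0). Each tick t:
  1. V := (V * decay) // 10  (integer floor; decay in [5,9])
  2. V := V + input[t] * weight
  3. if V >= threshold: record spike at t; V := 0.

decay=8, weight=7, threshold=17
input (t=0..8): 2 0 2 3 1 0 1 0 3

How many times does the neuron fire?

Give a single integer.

t=0: input=2 -> V=14
t=1: input=0 -> V=11
t=2: input=2 -> V=0 FIRE
t=3: input=3 -> V=0 FIRE
t=4: input=1 -> V=7
t=5: input=0 -> V=5
t=6: input=1 -> V=11
t=7: input=0 -> V=8
t=8: input=3 -> V=0 FIRE

Answer: 3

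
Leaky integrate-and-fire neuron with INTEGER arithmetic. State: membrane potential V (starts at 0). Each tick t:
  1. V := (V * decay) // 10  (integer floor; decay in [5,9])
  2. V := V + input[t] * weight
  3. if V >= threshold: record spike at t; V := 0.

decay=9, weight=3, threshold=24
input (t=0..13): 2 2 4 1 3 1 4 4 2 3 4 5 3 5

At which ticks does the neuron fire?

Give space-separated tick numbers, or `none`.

Answer: 4 7 10 13

Derivation:
t=0: input=2 -> V=6
t=1: input=2 -> V=11
t=2: input=4 -> V=21
t=3: input=1 -> V=21
t=4: input=3 -> V=0 FIRE
t=5: input=1 -> V=3
t=6: input=4 -> V=14
t=7: input=4 -> V=0 FIRE
t=8: input=2 -> V=6
t=9: input=3 -> V=14
t=10: input=4 -> V=0 FIRE
t=11: input=5 -> V=15
t=12: input=3 -> V=22
t=13: input=5 -> V=0 FIRE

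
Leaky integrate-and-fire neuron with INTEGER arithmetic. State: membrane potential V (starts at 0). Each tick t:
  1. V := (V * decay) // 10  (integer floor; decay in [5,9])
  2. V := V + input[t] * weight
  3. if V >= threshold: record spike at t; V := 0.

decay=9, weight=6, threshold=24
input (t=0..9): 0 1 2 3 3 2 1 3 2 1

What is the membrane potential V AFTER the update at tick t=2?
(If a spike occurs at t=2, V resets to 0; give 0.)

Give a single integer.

Answer: 17

Derivation:
t=0: input=0 -> V=0
t=1: input=1 -> V=6
t=2: input=2 -> V=17
t=3: input=3 -> V=0 FIRE
t=4: input=3 -> V=18
t=5: input=2 -> V=0 FIRE
t=6: input=1 -> V=6
t=7: input=3 -> V=23
t=8: input=2 -> V=0 FIRE
t=9: input=1 -> V=6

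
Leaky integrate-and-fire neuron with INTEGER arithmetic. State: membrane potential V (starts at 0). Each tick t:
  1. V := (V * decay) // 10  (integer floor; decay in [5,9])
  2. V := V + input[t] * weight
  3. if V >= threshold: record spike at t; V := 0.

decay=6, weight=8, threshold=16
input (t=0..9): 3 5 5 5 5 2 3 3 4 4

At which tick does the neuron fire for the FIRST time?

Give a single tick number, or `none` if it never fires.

t=0: input=3 -> V=0 FIRE
t=1: input=5 -> V=0 FIRE
t=2: input=5 -> V=0 FIRE
t=3: input=5 -> V=0 FIRE
t=4: input=5 -> V=0 FIRE
t=5: input=2 -> V=0 FIRE
t=6: input=3 -> V=0 FIRE
t=7: input=3 -> V=0 FIRE
t=8: input=4 -> V=0 FIRE
t=9: input=4 -> V=0 FIRE

Answer: 0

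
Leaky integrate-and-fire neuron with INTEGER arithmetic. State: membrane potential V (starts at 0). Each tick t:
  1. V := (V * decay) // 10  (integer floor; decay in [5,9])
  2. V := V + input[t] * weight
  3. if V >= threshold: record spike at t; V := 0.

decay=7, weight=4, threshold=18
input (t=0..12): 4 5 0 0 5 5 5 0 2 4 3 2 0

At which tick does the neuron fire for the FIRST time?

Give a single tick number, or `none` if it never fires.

t=0: input=4 -> V=16
t=1: input=5 -> V=0 FIRE
t=2: input=0 -> V=0
t=3: input=0 -> V=0
t=4: input=5 -> V=0 FIRE
t=5: input=5 -> V=0 FIRE
t=6: input=5 -> V=0 FIRE
t=7: input=0 -> V=0
t=8: input=2 -> V=8
t=9: input=4 -> V=0 FIRE
t=10: input=3 -> V=12
t=11: input=2 -> V=16
t=12: input=0 -> V=11

Answer: 1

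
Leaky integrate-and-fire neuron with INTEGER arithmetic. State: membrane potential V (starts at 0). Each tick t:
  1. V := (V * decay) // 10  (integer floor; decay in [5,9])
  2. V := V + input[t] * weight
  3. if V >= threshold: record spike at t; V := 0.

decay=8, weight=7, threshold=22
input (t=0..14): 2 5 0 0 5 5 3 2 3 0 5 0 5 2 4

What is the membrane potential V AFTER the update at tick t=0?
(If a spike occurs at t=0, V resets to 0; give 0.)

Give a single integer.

t=0: input=2 -> V=14
t=1: input=5 -> V=0 FIRE
t=2: input=0 -> V=0
t=3: input=0 -> V=0
t=4: input=5 -> V=0 FIRE
t=5: input=5 -> V=0 FIRE
t=6: input=3 -> V=21
t=7: input=2 -> V=0 FIRE
t=8: input=3 -> V=21
t=9: input=0 -> V=16
t=10: input=5 -> V=0 FIRE
t=11: input=0 -> V=0
t=12: input=5 -> V=0 FIRE
t=13: input=2 -> V=14
t=14: input=4 -> V=0 FIRE

Answer: 14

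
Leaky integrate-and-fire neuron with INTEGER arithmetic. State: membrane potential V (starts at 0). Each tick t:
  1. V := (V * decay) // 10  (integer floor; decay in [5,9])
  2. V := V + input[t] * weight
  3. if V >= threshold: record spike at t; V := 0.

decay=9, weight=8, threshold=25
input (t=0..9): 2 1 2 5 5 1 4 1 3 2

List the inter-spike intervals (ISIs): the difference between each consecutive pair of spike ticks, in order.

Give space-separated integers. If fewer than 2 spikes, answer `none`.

Answer: 1 1 2 2

Derivation:
t=0: input=2 -> V=16
t=1: input=1 -> V=22
t=2: input=2 -> V=0 FIRE
t=3: input=5 -> V=0 FIRE
t=4: input=5 -> V=0 FIRE
t=5: input=1 -> V=8
t=6: input=4 -> V=0 FIRE
t=7: input=1 -> V=8
t=8: input=3 -> V=0 FIRE
t=9: input=2 -> V=16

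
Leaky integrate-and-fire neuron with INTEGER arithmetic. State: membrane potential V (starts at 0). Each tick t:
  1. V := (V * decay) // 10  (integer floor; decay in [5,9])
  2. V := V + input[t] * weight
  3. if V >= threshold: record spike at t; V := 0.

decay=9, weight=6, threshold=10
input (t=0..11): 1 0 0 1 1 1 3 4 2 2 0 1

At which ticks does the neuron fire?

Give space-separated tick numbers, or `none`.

t=0: input=1 -> V=6
t=1: input=0 -> V=5
t=2: input=0 -> V=4
t=3: input=1 -> V=9
t=4: input=1 -> V=0 FIRE
t=5: input=1 -> V=6
t=6: input=3 -> V=0 FIRE
t=7: input=4 -> V=0 FIRE
t=8: input=2 -> V=0 FIRE
t=9: input=2 -> V=0 FIRE
t=10: input=0 -> V=0
t=11: input=1 -> V=6

Answer: 4 6 7 8 9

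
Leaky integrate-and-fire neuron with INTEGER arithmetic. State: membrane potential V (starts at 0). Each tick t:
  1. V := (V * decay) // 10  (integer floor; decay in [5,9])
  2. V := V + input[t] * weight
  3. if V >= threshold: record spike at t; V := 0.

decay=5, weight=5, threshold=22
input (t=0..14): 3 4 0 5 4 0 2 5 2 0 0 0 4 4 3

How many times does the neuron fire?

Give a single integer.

t=0: input=3 -> V=15
t=1: input=4 -> V=0 FIRE
t=2: input=0 -> V=0
t=3: input=5 -> V=0 FIRE
t=4: input=4 -> V=20
t=5: input=0 -> V=10
t=6: input=2 -> V=15
t=7: input=5 -> V=0 FIRE
t=8: input=2 -> V=10
t=9: input=0 -> V=5
t=10: input=0 -> V=2
t=11: input=0 -> V=1
t=12: input=4 -> V=20
t=13: input=4 -> V=0 FIRE
t=14: input=3 -> V=15

Answer: 4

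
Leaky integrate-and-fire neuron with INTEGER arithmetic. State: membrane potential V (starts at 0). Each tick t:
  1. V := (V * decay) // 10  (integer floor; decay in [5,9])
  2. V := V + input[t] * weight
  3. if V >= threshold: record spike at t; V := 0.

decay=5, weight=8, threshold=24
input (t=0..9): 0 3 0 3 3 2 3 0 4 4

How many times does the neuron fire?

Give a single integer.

Answer: 6

Derivation:
t=0: input=0 -> V=0
t=1: input=3 -> V=0 FIRE
t=2: input=0 -> V=0
t=3: input=3 -> V=0 FIRE
t=4: input=3 -> V=0 FIRE
t=5: input=2 -> V=16
t=6: input=3 -> V=0 FIRE
t=7: input=0 -> V=0
t=8: input=4 -> V=0 FIRE
t=9: input=4 -> V=0 FIRE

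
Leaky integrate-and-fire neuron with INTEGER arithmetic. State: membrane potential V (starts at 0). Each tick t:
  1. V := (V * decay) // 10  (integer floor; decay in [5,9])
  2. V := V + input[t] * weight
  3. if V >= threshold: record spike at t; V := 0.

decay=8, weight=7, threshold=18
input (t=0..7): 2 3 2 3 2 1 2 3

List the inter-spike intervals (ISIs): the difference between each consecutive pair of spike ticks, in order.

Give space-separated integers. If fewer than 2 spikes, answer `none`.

t=0: input=2 -> V=14
t=1: input=3 -> V=0 FIRE
t=2: input=2 -> V=14
t=3: input=3 -> V=0 FIRE
t=4: input=2 -> V=14
t=5: input=1 -> V=0 FIRE
t=6: input=2 -> V=14
t=7: input=3 -> V=0 FIRE

Answer: 2 2 2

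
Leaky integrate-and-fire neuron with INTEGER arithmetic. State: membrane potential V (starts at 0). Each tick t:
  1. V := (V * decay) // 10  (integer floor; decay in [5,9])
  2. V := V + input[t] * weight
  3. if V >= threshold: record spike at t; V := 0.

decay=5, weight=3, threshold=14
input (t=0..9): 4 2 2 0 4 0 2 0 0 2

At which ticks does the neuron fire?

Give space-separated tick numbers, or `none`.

Answer: 4

Derivation:
t=0: input=4 -> V=12
t=1: input=2 -> V=12
t=2: input=2 -> V=12
t=3: input=0 -> V=6
t=4: input=4 -> V=0 FIRE
t=5: input=0 -> V=0
t=6: input=2 -> V=6
t=7: input=0 -> V=3
t=8: input=0 -> V=1
t=9: input=2 -> V=6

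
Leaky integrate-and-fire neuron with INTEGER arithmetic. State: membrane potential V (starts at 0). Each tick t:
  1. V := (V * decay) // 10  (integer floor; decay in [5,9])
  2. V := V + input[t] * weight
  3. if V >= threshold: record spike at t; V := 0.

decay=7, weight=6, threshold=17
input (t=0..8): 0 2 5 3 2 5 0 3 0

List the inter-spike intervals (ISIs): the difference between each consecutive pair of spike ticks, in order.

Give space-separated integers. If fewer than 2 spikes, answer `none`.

Answer: 1 2 2

Derivation:
t=0: input=0 -> V=0
t=1: input=2 -> V=12
t=2: input=5 -> V=0 FIRE
t=3: input=3 -> V=0 FIRE
t=4: input=2 -> V=12
t=5: input=5 -> V=0 FIRE
t=6: input=0 -> V=0
t=7: input=3 -> V=0 FIRE
t=8: input=0 -> V=0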